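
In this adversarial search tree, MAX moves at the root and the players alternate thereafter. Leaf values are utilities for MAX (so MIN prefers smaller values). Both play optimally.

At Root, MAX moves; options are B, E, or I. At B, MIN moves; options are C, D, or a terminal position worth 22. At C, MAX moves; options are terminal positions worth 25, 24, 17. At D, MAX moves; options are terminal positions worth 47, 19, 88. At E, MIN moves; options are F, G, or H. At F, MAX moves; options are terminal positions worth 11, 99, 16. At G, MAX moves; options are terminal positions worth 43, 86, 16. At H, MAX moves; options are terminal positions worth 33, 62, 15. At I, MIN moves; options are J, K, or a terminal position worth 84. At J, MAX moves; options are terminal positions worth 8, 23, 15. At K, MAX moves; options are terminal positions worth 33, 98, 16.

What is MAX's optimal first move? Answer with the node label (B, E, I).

E

C (MAX): max(25, 24, 17) = 25
D (MAX): max(47, 19, 88) = 88
B (MIN): min(25, 88, 22) = 22
F (MAX): max(11, 99, 16) = 99
G (MAX): max(43, 86, 16) = 86
H (MAX): max(33, 62, 15) = 62
E (MIN): min(99, 86, 62) = 62
J (MAX): max(8, 23, 15) = 23
K (MAX): max(33, 98, 16) = 98
I (MIN): min(23, 98, 84) = 23
Root (MAX): max(22, 62, 23) = 62
MAX picks the child with the highest value: E (value 62).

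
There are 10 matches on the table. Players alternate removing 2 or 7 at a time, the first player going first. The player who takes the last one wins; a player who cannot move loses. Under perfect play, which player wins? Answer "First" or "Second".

i:   0  1  2  3  4  5  6  7  8  9 10
     L  L  W  W  L  L  W  W  W  L  L
Position 10 is L, so the second player wins.

Second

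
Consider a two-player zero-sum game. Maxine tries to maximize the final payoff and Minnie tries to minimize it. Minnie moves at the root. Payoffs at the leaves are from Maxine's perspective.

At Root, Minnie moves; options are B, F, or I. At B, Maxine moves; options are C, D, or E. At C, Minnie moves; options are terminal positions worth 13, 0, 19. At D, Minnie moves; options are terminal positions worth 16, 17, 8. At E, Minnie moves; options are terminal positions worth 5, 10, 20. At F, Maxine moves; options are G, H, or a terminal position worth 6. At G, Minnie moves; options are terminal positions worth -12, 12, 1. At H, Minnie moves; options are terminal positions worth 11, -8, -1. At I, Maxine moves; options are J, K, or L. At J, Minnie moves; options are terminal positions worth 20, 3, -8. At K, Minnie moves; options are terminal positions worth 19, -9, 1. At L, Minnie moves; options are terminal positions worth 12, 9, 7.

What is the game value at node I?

J: min(20, 3, -8) = -8
K: min(19, -9, 1) = -9
L: min(12, 9, 7) = 7
I: max(-8, -9, 7) = 7

7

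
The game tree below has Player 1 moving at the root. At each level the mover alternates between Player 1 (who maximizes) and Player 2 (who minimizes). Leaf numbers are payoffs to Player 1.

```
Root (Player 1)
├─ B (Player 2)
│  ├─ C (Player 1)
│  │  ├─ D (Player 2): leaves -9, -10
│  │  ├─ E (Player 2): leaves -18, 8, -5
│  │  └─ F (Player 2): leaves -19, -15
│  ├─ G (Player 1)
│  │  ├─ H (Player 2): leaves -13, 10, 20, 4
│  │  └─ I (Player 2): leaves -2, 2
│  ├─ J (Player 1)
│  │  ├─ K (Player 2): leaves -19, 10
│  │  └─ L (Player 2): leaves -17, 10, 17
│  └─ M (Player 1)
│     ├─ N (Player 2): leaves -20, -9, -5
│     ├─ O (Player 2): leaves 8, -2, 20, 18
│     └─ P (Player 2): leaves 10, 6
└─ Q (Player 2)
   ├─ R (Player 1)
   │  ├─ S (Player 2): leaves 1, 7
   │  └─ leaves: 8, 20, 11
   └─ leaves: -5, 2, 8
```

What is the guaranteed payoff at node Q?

S: min(1, 7) = 1
R: max(1, 8, 20, 11) = 20
Q: min(20, -5, 2, 8) = -5

-5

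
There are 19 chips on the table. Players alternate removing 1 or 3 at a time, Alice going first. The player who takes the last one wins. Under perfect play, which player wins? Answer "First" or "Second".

First

Positions where the player to move wins (W) vs loses (L):
i:   0  1  2  3  4  5  6  7  8  9 10 11 12 13 14 15 16 17 18 19
     L  W  L  W  L  W  L  W  L  W  L  W  L  W  L  W  L  W  L  W
Position 19 is W, so the first player wins.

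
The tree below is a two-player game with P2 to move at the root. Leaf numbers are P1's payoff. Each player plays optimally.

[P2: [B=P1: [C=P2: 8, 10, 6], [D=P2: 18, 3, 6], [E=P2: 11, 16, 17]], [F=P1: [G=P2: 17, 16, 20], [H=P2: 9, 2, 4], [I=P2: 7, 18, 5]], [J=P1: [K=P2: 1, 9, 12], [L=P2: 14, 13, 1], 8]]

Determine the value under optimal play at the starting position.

8

C (P2): min(8, 10, 6) = 6
D (P2): min(18, 3, 6) = 3
E (P2): min(11, 16, 17) = 11
B (P1): max(6, 3, 11) = 11
G (P2): min(17, 16, 20) = 16
H (P2): min(9, 2, 4) = 2
I (P2): min(7, 18, 5) = 5
F (P1): max(16, 2, 5) = 16
K (P2): min(1, 9, 12) = 1
L (P2): min(14, 13, 1) = 1
J (P1): max(1, 1, 8) = 8
Root (P2): min(11, 16, 8) = 8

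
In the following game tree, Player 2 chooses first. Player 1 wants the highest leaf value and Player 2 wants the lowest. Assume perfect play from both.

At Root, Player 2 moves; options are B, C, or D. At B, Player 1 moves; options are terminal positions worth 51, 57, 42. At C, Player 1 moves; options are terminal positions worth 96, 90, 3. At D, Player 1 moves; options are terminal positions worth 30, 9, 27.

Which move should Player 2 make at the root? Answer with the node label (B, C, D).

D

B (Player 1): max(51, 57, 42) = 57
C (Player 1): max(96, 90, 3) = 96
D (Player 1): max(30, 9, 27) = 30
Root (Player 2): min(57, 96, 30) = 30
Player 2 picks the child with the lowest value: D (value 30).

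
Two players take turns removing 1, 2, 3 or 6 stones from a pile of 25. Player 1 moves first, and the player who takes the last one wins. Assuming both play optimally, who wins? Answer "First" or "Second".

i:   0  1  2  3  4  5  6  7  8  9 10 11 12 13 14 15 16 17 18 19 20 21 22 23 24 25
     L  W  W  W  L  W  W  W  L  W  W  W  L  W  W  W  L  W  W  W  L  W  W  W  L  W
Position 25 is W, so the first player wins.

First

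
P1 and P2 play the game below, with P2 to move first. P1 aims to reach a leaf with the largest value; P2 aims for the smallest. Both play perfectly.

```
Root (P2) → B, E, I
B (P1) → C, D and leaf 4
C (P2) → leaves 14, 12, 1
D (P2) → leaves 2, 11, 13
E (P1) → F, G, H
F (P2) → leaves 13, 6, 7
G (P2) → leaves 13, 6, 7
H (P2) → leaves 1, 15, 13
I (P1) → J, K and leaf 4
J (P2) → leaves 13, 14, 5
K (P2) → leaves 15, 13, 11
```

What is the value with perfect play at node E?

6

F: min(13, 6, 7) = 6
G: min(13, 6, 7) = 6
H: min(1, 15, 13) = 1
E: max(6, 6, 1) = 6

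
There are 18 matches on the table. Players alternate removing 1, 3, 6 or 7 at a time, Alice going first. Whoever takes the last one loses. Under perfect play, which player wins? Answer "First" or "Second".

First

Compute winning (W) and losing (L) positions by backward induction:
i:   0  1  2  3  4  5  6  7  8  9 10 11 12 13 14 15 16 17 18
     W  L  W  L  W  L  W  W  W  W  W  W  W  L  W  L  W  L  W
Position 18 is W, so the first player wins.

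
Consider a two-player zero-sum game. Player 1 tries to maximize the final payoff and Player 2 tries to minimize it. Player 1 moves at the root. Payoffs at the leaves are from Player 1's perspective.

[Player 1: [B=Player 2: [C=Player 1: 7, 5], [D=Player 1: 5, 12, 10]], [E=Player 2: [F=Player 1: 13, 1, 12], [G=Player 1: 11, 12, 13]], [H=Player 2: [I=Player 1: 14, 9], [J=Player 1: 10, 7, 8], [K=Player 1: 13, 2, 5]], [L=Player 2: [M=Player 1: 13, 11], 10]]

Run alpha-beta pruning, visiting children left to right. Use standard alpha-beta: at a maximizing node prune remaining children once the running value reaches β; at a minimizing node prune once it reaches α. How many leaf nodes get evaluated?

C [α=-∞,β=+∞]: v=7
D [α=-∞,β=7]: v=12 after child 2 ≥ β → β-cutoff, skip 1
B [α=-∞,β=+∞]: v=7
F [α=7,β=+∞]: v=13
G [α=7,β=13]: v=13
E [α=7,β=+∞]: v=13
I [α=13,β=+∞]: v=14
J [α=13,β=14]: v=10
H [α=13,β=+∞]: v=10 after child 2 ≤ α → α-cutoff, skip 1
M [α=13,β=+∞]: v=13
L [α=13,β=+∞]: v=13 after child 1 ≤ α → α-cutoff, skip 1
Root [α=-∞,β=+∞]: v=13
Leaves evaluated: 17 of 22.

17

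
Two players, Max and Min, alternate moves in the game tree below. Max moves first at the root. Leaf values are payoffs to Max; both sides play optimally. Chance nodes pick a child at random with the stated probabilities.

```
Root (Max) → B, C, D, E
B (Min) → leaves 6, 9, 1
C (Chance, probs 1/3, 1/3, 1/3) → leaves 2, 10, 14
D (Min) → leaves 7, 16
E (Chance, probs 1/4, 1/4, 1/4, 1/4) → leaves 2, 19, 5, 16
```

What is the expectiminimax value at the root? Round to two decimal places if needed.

10.5

B (Min): min(6, 9, 1) = 1
C (Chance): 1/3·2 + 1/3·10 + 1/3·14 = 8.67
D (Min): min(7, 16) = 7
E (Chance): 1/4·2 + 1/4·19 + 1/4·5 + 1/4·16 = 10.5
Root (Max): max(1, 8.67, 7, 10.5) = 10.5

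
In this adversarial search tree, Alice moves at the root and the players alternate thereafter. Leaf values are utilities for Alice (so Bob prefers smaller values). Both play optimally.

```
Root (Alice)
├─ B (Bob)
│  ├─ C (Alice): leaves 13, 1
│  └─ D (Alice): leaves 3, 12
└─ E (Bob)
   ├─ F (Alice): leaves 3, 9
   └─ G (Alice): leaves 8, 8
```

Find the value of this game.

C (Alice): max(13, 1) = 13
D (Alice): max(3, 12) = 12
B (Bob): min(13, 12) = 12
F (Alice): max(3, 9) = 9
G (Alice): max(8, 8) = 8
E (Bob): min(9, 8) = 8
Root (Alice): max(12, 8) = 12

12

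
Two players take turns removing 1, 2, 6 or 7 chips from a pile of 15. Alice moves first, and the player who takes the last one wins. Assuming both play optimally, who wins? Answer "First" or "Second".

i:   0  1  2  3  4  5  6  7  8  9 10 11 12 13 14 15
     L  W  W  L  W  W  W  W  L  W  W  L  W  W  W  W
Position 15 is W, so the first player wins.

First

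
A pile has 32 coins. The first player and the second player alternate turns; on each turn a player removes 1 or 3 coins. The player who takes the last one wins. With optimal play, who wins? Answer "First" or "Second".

Positions where the player to move wins (W) vs loses (L):
i:   0  1  2  3  4  5  6  7  8  9 10 11 12 13 14 15 16 17 18 19 20 21 22 23 24 25 26 27 28 29 30 31 32
     L  W  L  W  L  W  L  W  L  W  L  W  L  W  L  W  L  W  L  W  L  W  L  W  L  W  L  W  L  W  L  W  L
Position 32 is L, so the second player wins.

Second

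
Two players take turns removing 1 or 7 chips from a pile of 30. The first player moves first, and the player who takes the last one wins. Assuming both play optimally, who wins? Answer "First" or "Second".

Second

W/L table (W = player to move can force a win):
i:   0  1  2  3  4  5  6  7  8  9 10 11 12 13 14 15 16 17 18 19 20 21 22 23 24 25 26 27 28 29 30
     L  W  L  W  L  W  L  W  L  W  L  W  L  W  L  W  L  W  L  W  L  W  L  W  L  W  L  W  L  W  L
Position 30 is L, so the second player wins.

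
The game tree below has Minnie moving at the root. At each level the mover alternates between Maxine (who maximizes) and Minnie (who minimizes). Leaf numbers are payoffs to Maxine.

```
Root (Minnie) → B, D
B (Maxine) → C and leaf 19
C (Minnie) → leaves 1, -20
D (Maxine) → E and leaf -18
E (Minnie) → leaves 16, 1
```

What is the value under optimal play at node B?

C: min(1, -20) = -20
B: max(-20, 19) = 19

19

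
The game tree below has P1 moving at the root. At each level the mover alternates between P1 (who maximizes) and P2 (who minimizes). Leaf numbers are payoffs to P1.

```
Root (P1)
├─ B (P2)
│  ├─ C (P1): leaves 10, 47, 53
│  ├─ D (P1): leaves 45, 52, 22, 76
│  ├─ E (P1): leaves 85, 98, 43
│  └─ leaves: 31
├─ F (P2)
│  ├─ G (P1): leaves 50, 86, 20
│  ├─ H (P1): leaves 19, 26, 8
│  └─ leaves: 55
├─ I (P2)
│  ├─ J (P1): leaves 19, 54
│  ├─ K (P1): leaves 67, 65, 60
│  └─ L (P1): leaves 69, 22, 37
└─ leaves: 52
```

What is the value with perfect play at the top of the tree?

C (P1): max(10, 47, 53) = 53
D (P1): max(45, 52, 22, 76) = 76
E (P1): max(85, 98, 43) = 98
B (P2): min(53, 76, 98, 31) = 31
G (P1): max(50, 86, 20) = 86
H (P1): max(19, 26, 8) = 26
F (P2): min(86, 26, 55) = 26
J (P1): max(19, 54) = 54
K (P1): max(67, 65, 60) = 67
L (P1): max(69, 22, 37) = 69
I (P2): min(54, 67, 69) = 54
Root (P1): max(31, 26, 54, 52) = 54

54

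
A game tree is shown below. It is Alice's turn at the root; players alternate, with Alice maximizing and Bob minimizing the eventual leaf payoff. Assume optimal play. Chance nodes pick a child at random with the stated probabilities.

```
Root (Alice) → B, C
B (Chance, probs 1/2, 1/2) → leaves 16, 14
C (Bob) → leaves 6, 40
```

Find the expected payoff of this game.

15

B (Chance): 1/2·16 + 1/2·14 = 15
C (Bob): min(6, 40) = 6
Root (Alice): max(15, 6) = 15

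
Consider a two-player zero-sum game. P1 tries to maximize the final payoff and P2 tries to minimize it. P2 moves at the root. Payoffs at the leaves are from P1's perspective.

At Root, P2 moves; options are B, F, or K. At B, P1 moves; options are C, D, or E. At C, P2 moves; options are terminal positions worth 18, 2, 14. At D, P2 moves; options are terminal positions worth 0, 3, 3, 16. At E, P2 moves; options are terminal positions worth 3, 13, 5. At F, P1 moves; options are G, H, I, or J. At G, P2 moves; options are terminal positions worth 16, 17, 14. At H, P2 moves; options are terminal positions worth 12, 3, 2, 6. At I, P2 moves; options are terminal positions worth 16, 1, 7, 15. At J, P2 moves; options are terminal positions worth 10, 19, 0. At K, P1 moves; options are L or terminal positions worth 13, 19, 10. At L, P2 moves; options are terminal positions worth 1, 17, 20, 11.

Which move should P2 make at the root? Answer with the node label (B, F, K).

B

C (P2): min(18, 2, 14) = 2
D (P2): min(0, 3, 3, 16) = 0
E (P2): min(3, 13, 5) = 3
B (P1): max(2, 0, 3) = 3
G (P2): min(16, 17, 14) = 14
H (P2): min(12, 3, 2, 6) = 2
I (P2): min(16, 1, 7, 15) = 1
J (P2): min(10, 19, 0) = 0
F (P1): max(14, 2, 1, 0) = 14
L (P2): min(1, 17, 20, 11) = 1
K (P1): max(1, 13, 19, 10) = 19
Root (P2): min(3, 14, 19) = 3
P2 picks the child with the lowest value: B (value 3).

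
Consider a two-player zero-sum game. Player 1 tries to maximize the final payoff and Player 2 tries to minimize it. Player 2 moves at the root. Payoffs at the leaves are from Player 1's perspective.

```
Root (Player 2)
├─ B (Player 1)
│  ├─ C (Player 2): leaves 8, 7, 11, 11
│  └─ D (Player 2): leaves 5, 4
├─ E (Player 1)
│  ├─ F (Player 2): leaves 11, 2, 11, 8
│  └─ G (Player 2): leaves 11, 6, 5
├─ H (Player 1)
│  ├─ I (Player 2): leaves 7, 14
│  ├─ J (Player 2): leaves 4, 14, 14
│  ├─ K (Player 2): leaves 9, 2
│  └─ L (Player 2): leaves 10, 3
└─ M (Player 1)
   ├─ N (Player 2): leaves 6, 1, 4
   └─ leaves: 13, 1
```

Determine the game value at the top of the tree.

C (Player 2): min(8, 7, 11, 11) = 7
D (Player 2): min(5, 4) = 4
B (Player 1): max(7, 4) = 7
F (Player 2): min(11, 2, 11, 8) = 2
G (Player 2): min(11, 6, 5) = 5
E (Player 1): max(2, 5) = 5
I (Player 2): min(7, 14) = 7
J (Player 2): min(4, 14, 14) = 4
K (Player 2): min(9, 2) = 2
L (Player 2): min(10, 3) = 3
H (Player 1): max(7, 4, 2, 3) = 7
N (Player 2): min(6, 1, 4) = 1
M (Player 1): max(1, 13, 1) = 13
Root (Player 2): min(7, 5, 7, 13) = 5

5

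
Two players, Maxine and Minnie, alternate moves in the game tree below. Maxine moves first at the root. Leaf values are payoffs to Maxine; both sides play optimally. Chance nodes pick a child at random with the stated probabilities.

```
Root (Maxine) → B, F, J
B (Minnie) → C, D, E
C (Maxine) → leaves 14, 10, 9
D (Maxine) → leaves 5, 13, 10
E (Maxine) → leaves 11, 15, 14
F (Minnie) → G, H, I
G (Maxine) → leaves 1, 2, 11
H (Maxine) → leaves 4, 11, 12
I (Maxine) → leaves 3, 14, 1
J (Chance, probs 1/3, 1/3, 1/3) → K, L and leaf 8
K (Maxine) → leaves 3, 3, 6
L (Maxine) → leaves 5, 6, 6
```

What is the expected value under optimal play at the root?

13

C (Maxine): max(14, 10, 9) = 14
D (Maxine): max(5, 13, 10) = 13
E (Maxine): max(11, 15, 14) = 15
B (Minnie): min(14, 13, 15) = 13
G (Maxine): max(1, 2, 11) = 11
H (Maxine): max(4, 11, 12) = 12
I (Maxine): max(3, 14, 1) = 14
F (Minnie): min(11, 12, 14) = 11
K (Maxine): max(3, 3, 6) = 6
L (Maxine): max(5, 6, 6) = 6
J (Chance): 1/3·6 + 1/3·6 + 1/3·8 = 6.67
Root (Maxine): max(13, 11, 6.67) = 13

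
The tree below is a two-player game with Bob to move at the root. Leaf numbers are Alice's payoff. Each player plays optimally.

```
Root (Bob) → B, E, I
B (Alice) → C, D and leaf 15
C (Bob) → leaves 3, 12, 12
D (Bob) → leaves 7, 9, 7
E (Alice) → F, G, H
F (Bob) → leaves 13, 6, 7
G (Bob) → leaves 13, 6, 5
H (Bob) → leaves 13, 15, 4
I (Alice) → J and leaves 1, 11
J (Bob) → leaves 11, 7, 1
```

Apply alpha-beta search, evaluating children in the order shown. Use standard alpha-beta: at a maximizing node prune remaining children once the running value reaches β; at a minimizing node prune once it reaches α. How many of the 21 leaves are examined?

C [α=-∞,β=+∞]: v=3
D [α=3,β=+∞]: v=7
B [α=-∞,β=+∞]: v=15
F [α=-∞,β=15]: v=6
G [α=6,β=15]: v=6 after child 2 ≤ α → α-cutoff, skip 1
H [α=6,β=15]: v=4
E [α=-∞,β=15]: v=6
J [α=-∞,β=6]: v=1
I [α=-∞,β=6]: v=11
Root [α=-∞,β=+∞]: v=6
Leaves evaluated: 20 of 21.

20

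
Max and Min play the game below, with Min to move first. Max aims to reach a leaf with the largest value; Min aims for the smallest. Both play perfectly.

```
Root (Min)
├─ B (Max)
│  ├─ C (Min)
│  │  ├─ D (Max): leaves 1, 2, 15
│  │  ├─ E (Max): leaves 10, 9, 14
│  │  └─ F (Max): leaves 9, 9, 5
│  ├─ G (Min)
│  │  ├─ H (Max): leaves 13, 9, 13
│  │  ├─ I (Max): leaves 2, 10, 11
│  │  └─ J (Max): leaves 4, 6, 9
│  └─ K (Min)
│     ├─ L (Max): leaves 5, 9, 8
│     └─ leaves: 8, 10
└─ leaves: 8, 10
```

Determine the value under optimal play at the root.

D (Max): max(1, 2, 15) = 15
E (Max): max(10, 9, 14) = 14
F (Max): max(9, 9, 5) = 9
C (Min): min(15, 14, 9) = 9
H (Max): max(13, 9, 13) = 13
I (Max): max(2, 10, 11) = 11
J (Max): max(4, 6, 9) = 9
G (Min): min(13, 11, 9) = 9
L (Max): max(5, 9, 8) = 9
K (Min): min(9, 8, 10) = 8
B (Max): max(9, 9, 8) = 9
Root (Min): min(9, 8, 10) = 8

8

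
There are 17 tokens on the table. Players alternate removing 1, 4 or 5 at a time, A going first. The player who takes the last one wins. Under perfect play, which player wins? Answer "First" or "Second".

i:   0  1  2  3  4  5  6  7  8  9 10 11 12 13 14 15 16 17
     L  W  L  W  W  W  W  W  L  W  L  W  W  W  W  W  L  W
Position 17 is W, so the first player wins.

First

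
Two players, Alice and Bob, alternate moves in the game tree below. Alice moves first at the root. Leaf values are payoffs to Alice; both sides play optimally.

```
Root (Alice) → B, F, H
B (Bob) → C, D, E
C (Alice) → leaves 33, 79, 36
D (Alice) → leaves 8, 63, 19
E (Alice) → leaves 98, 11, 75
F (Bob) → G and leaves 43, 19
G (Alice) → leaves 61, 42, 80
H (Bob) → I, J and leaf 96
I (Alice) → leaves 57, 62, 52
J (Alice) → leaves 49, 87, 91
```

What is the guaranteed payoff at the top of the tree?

63

C (Alice): max(33, 79, 36) = 79
D (Alice): max(8, 63, 19) = 63
E (Alice): max(98, 11, 75) = 98
B (Bob): min(79, 63, 98) = 63
G (Alice): max(61, 42, 80) = 80
F (Bob): min(80, 43, 19) = 19
I (Alice): max(57, 62, 52) = 62
J (Alice): max(49, 87, 91) = 91
H (Bob): min(62, 91, 96) = 62
Root (Alice): max(63, 19, 62) = 63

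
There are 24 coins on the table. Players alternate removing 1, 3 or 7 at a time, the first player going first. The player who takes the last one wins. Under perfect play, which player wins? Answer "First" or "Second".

i:   0  1  2  3  4  5  6  7  8  9 10 11 12 13 14 15 16 17 18 19 20 21 22 23 24
     L  W  L  W  L  W  L  W  L  W  L  W  L  W  L  W  L  W  L  W  L  W  L  W  L
Position 24 is L, so the second player wins.

Second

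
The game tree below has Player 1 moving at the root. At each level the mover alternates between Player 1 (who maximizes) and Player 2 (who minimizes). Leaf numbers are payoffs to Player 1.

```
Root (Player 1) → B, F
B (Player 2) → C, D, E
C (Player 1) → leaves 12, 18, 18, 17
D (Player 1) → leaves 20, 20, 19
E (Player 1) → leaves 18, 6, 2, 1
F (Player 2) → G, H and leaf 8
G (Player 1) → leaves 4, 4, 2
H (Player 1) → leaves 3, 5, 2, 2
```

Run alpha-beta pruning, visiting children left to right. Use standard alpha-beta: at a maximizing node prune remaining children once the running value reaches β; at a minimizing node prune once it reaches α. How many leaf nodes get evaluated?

C [α=-∞,β=+∞]: v=18
D [α=-∞,β=18]: v=20 after child 1 ≥ β → β-cutoff, skip 2
E [α=-∞,β=18]: v=18 after child 1 ≥ β → β-cutoff, skip 3
B [α=-∞,β=+∞]: v=18
G [α=18,β=+∞]: v=4
F [α=18,β=+∞]: v=4 after child 1 ≤ α → α-cutoff, skip 2
Root [α=-∞,β=+∞]: v=18
Leaves evaluated: 9 of 19.

9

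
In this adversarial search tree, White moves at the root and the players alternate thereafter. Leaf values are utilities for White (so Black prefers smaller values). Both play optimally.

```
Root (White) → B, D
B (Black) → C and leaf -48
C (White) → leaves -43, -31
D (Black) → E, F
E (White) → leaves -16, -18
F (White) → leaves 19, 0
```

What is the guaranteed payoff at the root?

-16

C (White): max(-43, -31) = -31
B (Black): min(-31, -48) = -48
E (White): max(-16, -18) = -16
F (White): max(19, 0) = 19
D (Black): min(-16, 19) = -16
Root (White): max(-48, -16) = -16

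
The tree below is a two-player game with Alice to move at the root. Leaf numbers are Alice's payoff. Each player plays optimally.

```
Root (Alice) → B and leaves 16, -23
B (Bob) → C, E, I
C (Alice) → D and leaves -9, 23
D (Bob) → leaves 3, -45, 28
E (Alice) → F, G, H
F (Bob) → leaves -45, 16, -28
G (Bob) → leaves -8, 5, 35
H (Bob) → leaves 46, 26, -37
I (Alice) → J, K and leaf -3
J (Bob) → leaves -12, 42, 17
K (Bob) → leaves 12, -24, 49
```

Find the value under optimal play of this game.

D (Bob): min(3, -45, 28) = -45
C (Alice): max(-45, -9, 23) = 23
F (Bob): min(-45, 16, -28) = -45
G (Bob): min(-8, 5, 35) = -8
H (Bob): min(46, 26, -37) = -37
E (Alice): max(-45, -8, -37) = -8
J (Bob): min(-12, 42, 17) = -12
K (Bob): min(12, -24, 49) = -24
I (Alice): max(-12, -24, -3) = -3
B (Bob): min(23, -8, -3) = -8
Root (Alice): max(-8, 16, -23) = 16

16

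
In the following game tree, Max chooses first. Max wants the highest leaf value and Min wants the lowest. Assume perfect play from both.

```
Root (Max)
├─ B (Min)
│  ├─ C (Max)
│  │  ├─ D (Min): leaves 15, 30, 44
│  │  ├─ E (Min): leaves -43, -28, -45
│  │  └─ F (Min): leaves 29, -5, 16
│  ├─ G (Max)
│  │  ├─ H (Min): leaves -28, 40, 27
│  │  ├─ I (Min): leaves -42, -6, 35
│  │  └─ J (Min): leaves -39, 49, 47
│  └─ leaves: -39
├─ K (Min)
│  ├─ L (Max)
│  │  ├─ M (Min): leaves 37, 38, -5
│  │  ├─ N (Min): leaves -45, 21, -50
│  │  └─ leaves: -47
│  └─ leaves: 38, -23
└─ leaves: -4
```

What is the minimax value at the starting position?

D (Min): min(15, 30, 44) = 15
E (Min): min(-43, -28, -45) = -45
F (Min): min(29, -5, 16) = -5
C (Max): max(15, -45, -5) = 15
H (Min): min(-28, 40, 27) = -28
I (Min): min(-42, -6, 35) = -42
J (Min): min(-39, 49, 47) = -39
G (Max): max(-28, -42, -39) = -28
B (Min): min(15, -28, -39) = -39
M (Min): min(37, 38, -5) = -5
N (Min): min(-45, 21, -50) = -50
L (Max): max(-5, -50, -47) = -5
K (Min): min(-5, 38, -23) = -23
Root (Max): max(-39, -23, -4) = -4

-4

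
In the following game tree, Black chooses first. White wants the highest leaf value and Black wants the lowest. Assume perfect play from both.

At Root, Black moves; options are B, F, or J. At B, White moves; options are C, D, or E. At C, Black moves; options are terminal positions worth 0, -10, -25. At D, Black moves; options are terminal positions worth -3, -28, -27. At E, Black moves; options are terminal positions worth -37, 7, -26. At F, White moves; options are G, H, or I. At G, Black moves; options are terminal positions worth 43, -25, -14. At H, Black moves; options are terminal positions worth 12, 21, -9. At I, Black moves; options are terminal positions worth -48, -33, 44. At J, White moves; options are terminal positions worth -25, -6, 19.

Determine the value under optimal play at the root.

-25

C (Black): min(0, -10, -25) = -25
D (Black): min(-3, -28, -27) = -28
E (Black): min(-37, 7, -26) = -37
B (White): max(-25, -28, -37) = -25
G (Black): min(43, -25, -14) = -25
H (Black): min(12, 21, -9) = -9
I (Black): min(-48, -33, 44) = -48
F (White): max(-25, -9, -48) = -9
J (White): max(-25, -6, 19) = 19
Root (Black): min(-25, -9, 19) = -25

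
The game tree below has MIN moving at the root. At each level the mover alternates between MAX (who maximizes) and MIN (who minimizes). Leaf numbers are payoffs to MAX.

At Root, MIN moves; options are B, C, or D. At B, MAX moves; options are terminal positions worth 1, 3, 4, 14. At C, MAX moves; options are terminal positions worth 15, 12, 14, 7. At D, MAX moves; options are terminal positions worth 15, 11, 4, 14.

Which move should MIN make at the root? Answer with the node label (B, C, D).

B

B (MAX): max(1, 3, 4, 14) = 14
C (MAX): max(15, 12, 14, 7) = 15
D (MAX): max(15, 11, 4, 14) = 15
Root (MIN): min(14, 15, 15) = 14
MIN picks the child with the lowest value: B (value 14).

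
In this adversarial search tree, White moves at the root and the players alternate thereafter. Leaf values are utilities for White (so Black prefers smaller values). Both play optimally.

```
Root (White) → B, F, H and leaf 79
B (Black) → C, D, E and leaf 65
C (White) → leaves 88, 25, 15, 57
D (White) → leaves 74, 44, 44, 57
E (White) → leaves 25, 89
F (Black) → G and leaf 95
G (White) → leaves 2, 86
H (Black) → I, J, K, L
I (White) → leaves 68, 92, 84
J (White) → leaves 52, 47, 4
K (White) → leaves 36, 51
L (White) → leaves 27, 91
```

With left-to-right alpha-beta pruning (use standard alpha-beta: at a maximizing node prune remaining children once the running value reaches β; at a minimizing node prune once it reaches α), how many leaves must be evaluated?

21

C [α=-∞,β=+∞]: v=88
D [α=-∞,β=88]: v=74
E [α=-∞,β=74]: v=89
B [α=-∞,β=+∞]: v=65
G [α=65,β=+∞]: v=86
F [α=65,β=+∞]: v=86
I [α=86,β=+∞]: v=92
J [α=86,β=92]: v=52
H [α=86,β=+∞]: v=52 after child 2 ≤ α → α-cutoff, skip 2
Root [α=-∞,β=+∞]: v=86
Leaves evaluated: 21 of 25.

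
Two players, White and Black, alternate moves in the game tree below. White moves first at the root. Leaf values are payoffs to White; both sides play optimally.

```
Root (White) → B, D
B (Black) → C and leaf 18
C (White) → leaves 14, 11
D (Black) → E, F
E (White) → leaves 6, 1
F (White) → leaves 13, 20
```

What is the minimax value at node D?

6

E: max(6, 1) = 6
F: max(13, 20) = 20
D: min(6, 20) = 6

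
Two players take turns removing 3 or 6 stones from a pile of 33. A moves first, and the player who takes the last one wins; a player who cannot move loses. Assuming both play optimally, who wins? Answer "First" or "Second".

First

Positions where the player to move wins (W) vs loses (L):
i:   0  1  2  3  4  5  6  7  8  9 10 11 12 13 14 15 16 17 18 19 20 21 22 23 24 25 26 27 28 29 30 31 32 33
     L  L  L  W  W  W  W  W  W  L  L  L  W  W  W  W  W  W  L  L  L  W  W  W  W  W  W  L  L  L  W  W  W  W
Position 33 is W, so the first player wins.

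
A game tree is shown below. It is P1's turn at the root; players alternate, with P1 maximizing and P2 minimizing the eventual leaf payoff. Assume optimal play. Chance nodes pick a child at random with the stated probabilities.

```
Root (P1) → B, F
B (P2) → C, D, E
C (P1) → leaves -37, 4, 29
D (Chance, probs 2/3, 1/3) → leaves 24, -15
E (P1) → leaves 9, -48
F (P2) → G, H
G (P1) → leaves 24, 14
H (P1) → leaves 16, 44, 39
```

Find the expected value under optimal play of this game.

C (P1): max(-37, 4, 29) = 29
D (Chance): 2/3·24 + 1/3·-15 = 11
E (P1): max(9, -48) = 9
B (P2): min(29, 11, 9) = 9
G (P1): max(24, 14) = 24
H (P1): max(16, 44, 39) = 44
F (P2): min(24, 44) = 24
Root (P1): max(9, 24) = 24

24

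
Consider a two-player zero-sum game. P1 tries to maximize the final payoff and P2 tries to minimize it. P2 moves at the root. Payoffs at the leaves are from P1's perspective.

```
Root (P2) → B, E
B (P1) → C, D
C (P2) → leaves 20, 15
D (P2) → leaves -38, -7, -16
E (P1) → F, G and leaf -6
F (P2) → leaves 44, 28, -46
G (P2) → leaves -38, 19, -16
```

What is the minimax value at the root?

C (P2): min(20, 15) = 15
D (P2): min(-38, -7, -16) = -38
B (P1): max(15, -38) = 15
F (P2): min(44, 28, -46) = -46
G (P2): min(-38, 19, -16) = -38
E (P1): max(-46, -38, -6) = -6
Root (P2): min(15, -6) = -6

-6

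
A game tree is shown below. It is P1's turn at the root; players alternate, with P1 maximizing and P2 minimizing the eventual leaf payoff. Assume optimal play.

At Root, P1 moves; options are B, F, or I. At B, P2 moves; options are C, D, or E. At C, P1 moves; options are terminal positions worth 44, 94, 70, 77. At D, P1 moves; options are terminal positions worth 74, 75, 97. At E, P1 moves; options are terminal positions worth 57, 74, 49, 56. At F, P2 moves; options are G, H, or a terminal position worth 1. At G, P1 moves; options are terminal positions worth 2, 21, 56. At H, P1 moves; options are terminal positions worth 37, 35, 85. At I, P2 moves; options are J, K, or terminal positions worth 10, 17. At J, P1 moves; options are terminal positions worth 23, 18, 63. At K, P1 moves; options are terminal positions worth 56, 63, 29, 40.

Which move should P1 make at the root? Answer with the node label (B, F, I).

C (P1): max(44, 94, 70, 77) = 94
D (P1): max(74, 75, 97) = 97
E (P1): max(57, 74, 49, 56) = 74
B (P2): min(94, 97, 74) = 74
G (P1): max(2, 21, 56) = 56
H (P1): max(37, 35, 85) = 85
F (P2): min(56, 85, 1) = 1
J (P1): max(23, 18, 63) = 63
K (P1): max(56, 63, 29, 40) = 63
I (P2): min(63, 63, 10, 17) = 10
Root (P1): max(74, 1, 10) = 74
P1 picks the child with the highest value: B (value 74).

B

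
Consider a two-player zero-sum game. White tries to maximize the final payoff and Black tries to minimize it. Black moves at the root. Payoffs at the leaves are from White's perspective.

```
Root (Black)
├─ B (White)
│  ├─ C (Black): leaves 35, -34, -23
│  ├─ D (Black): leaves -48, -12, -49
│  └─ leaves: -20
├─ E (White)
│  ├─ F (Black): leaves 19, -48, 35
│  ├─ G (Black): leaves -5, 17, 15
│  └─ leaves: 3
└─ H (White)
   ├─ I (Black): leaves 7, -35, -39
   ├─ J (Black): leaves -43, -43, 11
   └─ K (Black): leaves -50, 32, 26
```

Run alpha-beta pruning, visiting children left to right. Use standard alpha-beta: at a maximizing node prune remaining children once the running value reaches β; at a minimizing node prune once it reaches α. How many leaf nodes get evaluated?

16

C [α=-∞,β=+∞]: v=-34
D [α=-34,β=+∞]: v=-48 after child 1 ≤ α → α-cutoff, skip 2
B [α=-∞,β=+∞]: v=-20
F [α=-∞,β=-20]: v=-48
G [α=-48,β=-20]: v=-5
E [α=-∞,β=-20]: v=-5 after child 2 ≥ β → β-cutoff, skip 1
I [α=-∞,β=-20]: v=-39
J [α=-39,β=-20]: v=-43 after child 1 ≤ α → α-cutoff, skip 2
K [α=-39,β=-20]: v=-50 after child 1 ≤ α → α-cutoff, skip 2
H [α=-∞,β=-20]: v=-39
Root [α=-∞,β=+∞]: v=-39
Leaves evaluated: 16 of 23.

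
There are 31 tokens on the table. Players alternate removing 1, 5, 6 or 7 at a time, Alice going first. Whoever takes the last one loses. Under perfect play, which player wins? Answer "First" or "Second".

First

Positions where the player to move wins (W) vs loses (L):
i:   0  1  2  3  4  5  6  7  8  9 10 11 12 13 14 15 16 17 18 19 20 21 22 23 24 25 26 27 28 29 30 31
     W  L  W  L  W  L  W  W  W  W  W  W  W  L  W  L  W  L  W  W  W  W  W  W  W  L  W  L  W  L  W  W
Position 31 is W, so the first player wins.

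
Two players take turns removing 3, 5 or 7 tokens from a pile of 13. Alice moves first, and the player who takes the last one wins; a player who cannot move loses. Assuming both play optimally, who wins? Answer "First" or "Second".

First

Compute winning (W) and losing (L) positions by backward induction:
i:   0  1  2  3  4  5  6  7  8  9 10 11 12 13
     L  L  L  W  W  W  W  W  W  W  L  L  L  W
Position 13 is W, so the first player wins.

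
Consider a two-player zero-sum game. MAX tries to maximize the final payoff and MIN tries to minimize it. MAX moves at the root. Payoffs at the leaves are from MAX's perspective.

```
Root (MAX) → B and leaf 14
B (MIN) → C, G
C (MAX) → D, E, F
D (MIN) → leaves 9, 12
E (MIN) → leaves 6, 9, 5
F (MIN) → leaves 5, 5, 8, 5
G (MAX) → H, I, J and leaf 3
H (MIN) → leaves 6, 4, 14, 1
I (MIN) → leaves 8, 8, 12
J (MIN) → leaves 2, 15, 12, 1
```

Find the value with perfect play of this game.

D (MIN): min(9, 12) = 9
E (MIN): min(6, 9, 5) = 5
F (MIN): min(5, 5, 8, 5) = 5
C (MAX): max(9, 5, 5) = 9
H (MIN): min(6, 4, 14, 1) = 1
I (MIN): min(8, 8, 12) = 8
J (MIN): min(2, 15, 12, 1) = 1
G (MAX): max(1, 8, 1, 3) = 8
B (MIN): min(9, 8) = 8
Root (MAX): max(8, 14) = 14

14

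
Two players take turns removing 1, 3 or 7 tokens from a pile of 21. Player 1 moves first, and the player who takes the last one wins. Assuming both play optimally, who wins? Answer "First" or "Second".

i:   0  1  2  3  4  5  6  7  8  9 10 11 12 13 14 15 16 17 18 19 20 21
     L  W  L  W  L  W  L  W  L  W  L  W  L  W  L  W  L  W  L  W  L  W
Position 21 is W, so the first player wins.

First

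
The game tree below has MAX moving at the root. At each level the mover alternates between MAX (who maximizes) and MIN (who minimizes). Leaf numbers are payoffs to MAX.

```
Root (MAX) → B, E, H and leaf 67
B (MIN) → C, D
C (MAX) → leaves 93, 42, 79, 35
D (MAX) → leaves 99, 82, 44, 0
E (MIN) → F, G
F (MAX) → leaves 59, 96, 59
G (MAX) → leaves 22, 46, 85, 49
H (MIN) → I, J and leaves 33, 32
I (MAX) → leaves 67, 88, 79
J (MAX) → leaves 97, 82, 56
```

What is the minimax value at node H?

I: max(67, 88, 79) = 88
J: max(97, 82, 56) = 97
H: min(88, 97, 33, 32) = 32

32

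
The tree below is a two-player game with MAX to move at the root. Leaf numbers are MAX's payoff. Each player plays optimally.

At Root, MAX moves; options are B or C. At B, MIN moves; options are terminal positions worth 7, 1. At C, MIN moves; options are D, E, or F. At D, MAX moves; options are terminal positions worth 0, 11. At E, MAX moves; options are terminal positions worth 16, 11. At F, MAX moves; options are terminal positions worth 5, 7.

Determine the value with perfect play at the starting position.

7

B (MIN): min(7, 1) = 1
D (MAX): max(0, 11) = 11
E (MAX): max(16, 11) = 16
F (MAX): max(5, 7) = 7
C (MIN): min(11, 16, 7) = 7
Root (MAX): max(1, 7) = 7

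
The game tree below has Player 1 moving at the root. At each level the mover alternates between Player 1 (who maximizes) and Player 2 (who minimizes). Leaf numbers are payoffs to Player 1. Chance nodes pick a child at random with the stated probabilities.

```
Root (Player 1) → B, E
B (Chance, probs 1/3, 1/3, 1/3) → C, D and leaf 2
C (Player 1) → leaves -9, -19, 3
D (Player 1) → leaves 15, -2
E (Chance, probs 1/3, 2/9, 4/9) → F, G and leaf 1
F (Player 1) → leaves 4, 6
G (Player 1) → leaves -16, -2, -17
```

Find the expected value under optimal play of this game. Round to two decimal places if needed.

6.67

C (Player 1): max(-9, -19, 3) = 3
D (Player 1): max(15, -2) = 15
B (Chance): 1/3·3 + 1/3·15 + 1/3·2 = 6.67
F (Player 1): max(4, 6) = 6
G (Player 1): max(-16, -2, -17) = -2
E (Chance): 1/3·6 + 2/9·-2 + 4/9·1 = 2
Root (Player 1): max(6.67, 2) = 6.67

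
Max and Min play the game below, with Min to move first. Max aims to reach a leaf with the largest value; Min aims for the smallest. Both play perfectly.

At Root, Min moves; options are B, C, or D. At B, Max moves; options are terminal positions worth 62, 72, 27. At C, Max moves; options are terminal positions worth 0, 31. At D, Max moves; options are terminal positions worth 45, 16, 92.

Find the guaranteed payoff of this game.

31

B (Max): max(62, 72, 27) = 72
C (Max): max(0, 31) = 31
D (Max): max(45, 16, 92) = 92
Root (Min): min(72, 31, 92) = 31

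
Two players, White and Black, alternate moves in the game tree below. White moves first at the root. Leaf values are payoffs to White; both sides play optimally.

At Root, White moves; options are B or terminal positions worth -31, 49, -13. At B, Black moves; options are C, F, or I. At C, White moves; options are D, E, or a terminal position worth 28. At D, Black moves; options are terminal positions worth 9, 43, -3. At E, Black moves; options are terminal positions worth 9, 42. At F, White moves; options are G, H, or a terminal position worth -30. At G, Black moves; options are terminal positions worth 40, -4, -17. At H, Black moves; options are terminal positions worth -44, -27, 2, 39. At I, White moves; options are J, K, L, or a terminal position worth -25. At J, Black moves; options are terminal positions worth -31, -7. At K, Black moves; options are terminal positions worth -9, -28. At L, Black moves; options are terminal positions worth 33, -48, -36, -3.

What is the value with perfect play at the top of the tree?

D (Black): min(9, 43, -3) = -3
E (Black): min(9, 42) = 9
C (White): max(-3, 9, 28) = 28
G (Black): min(40, -4, -17) = -17
H (Black): min(-44, -27, 2, 39) = -44
F (White): max(-17, -44, -30) = -17
J (Black): min(-31, -7) = -31
K (Black): min(-9, -28) = -28
L (Black): min(33, -48, -36, -3) = -48
I (White): max(-31, -28, -48, -25) = -25
B (Black): min(28, -17, -25) = -25
Root (White): max(-25, -31, 49, -13) = 49

49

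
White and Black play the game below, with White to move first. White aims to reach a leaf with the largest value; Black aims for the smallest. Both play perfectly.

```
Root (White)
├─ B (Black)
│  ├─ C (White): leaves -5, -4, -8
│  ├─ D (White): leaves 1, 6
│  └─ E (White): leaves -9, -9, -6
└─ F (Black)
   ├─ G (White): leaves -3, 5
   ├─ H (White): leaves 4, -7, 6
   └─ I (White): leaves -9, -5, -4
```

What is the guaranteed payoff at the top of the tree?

C (White): max(-5, -4, -8) = -4
D (White): max(1, 6) = 6
E (White): max(-9, -9, -6) = -6
B (Black): min(-4, 6, -6) = -6
G (White): max(-3, 5) = 5
H (White): max(4, -7, 6) = 6
I (White): max(-9, -5, -4) = -4
F (Black): min(5, 6, -4) = -4
Root (White): max(-6, -4) = -4

-4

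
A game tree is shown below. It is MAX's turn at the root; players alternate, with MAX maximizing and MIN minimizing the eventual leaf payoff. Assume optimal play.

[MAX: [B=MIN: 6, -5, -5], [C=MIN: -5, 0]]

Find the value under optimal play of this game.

-5

B (MIN): min(6, -5, -5) = -5
C (MIN): min(-5, 0) = -5
Root (MAX): max(-5, -5) = -5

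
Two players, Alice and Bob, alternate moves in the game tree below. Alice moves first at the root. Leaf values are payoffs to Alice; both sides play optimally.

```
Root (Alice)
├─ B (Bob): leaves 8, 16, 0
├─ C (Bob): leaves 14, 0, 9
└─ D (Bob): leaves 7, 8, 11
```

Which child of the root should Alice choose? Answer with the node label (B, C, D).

D

B (Bob): min(8, 16, 0) = 0
C (Bob): min(14, 0, 9) = 0
D (Bob): min(7, 8, 11) = 7
Root (Alice): max(0, 0, 7) = 7
Alice picks the child with the highest value: D (value 7).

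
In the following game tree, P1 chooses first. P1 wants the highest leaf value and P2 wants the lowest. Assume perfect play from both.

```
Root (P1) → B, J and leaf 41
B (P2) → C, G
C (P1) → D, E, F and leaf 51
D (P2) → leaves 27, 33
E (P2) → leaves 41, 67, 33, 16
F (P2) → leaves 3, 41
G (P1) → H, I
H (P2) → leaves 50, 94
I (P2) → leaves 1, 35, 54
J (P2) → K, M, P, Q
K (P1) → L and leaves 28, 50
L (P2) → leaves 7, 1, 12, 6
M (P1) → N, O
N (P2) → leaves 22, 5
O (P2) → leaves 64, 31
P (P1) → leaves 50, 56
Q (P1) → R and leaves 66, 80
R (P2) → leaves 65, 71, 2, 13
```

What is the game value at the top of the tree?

D (P2): min(27, 33) = 27
E (P2): min(41, 67, 33, 16) = 16
F (P2): min(3, 41) = 3
C (P1): max(27, 16, 3, 51) = 51
H (P2): min(50, 94) = 50
I (P2): min(1, 35, 54) = 1
G (P1): max(50, 1) = 50
B (P2): min(51, 50) = 50
L (P2): min(7, 1, 12, 6) = 1
K (P1): max(1, 28, 50) = 50
N (P2): min(22, 5) = 5
O (P2): min(64, 31) = 31
M (P1): max(5, 31) = 31
P (P1): max(50, 56) = 56
R (P2): min(65, 71, 2, 13) = 2
Q (P1): max(2, 66, 80) = 80
J (P2): min(50, 31, 56, 80) = 31
Root (P1): max(50, 31, 41) = 50

50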